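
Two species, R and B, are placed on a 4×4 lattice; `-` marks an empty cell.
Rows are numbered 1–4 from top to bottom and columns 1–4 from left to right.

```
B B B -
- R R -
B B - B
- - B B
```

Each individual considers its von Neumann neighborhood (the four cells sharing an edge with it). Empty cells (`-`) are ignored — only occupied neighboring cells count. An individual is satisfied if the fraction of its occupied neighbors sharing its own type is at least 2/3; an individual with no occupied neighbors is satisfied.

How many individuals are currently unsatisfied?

4

Row 1: (1,1)B 1/1 satisfied · (1,2)B 2/3 satisfied · (1,3)B 1/2 not
Row 2: (2,2)R 1/3 not · (2,3)R 1/2 not
Row 3: (3,1)B 1/1 satisfied · (3,2)B 1/2 not · (3,4)B 1/1 satisfied
Row 4: (4,3)B 1/1 satisfied · (4,4)B 2/2 satisfied
Unsatisfied: (1,3), (2,2), (2,3), (3,2) — 4 in total.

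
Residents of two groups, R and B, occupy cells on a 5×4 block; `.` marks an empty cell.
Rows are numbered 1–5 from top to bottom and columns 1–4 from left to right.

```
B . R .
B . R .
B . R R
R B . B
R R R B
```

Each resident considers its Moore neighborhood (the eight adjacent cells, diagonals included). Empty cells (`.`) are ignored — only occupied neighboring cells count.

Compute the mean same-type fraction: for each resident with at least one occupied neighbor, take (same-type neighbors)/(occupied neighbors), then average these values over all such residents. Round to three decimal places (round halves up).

0.637

Row 1: (1,1)B 1/1 · (1,3)R 1/1
Row 2: (2,1)B 2/2 · (2,3)R 3/3
Row 3: (3,1)B 2/3 · (3,3)R 2/4 · (3,4)R 2/3
Row 4: (4,1)R 2/4 · (4,2)B 1/6 · (4,4)B 1/4
Row 5: (5,1)R 2/3 · (5,2)R 3/4 · (5,3)R 1/4 · (5,4)B 1/2
Sum over 14 residents: 1/1 + 1/1 + 2/2 + 3/3 + 2/3 + 2/4 + 2/3 + 2/4 + 1/6 + 1/4 + 2/3 + 3/4 + 1/4 + 1/2 = 107/12; mean = 107/12 ÷ 14 = 107/168 = 0.636904… → 0.637.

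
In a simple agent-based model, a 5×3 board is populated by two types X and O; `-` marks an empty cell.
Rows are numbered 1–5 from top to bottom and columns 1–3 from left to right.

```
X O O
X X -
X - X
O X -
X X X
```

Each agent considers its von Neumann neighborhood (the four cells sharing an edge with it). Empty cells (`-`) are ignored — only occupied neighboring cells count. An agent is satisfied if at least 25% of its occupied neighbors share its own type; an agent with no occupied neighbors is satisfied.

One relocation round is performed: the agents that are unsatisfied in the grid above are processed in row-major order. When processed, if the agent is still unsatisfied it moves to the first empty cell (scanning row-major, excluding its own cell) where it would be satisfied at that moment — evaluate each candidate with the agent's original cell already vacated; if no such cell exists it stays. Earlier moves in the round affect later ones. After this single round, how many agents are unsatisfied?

Initially unsatisfied (in order): (4,1).
  (4,1) → (2,3).
Resulting grid:
X O O
X X O
X - X
- X -
X X X
Unsatisfied now: (3,3).

1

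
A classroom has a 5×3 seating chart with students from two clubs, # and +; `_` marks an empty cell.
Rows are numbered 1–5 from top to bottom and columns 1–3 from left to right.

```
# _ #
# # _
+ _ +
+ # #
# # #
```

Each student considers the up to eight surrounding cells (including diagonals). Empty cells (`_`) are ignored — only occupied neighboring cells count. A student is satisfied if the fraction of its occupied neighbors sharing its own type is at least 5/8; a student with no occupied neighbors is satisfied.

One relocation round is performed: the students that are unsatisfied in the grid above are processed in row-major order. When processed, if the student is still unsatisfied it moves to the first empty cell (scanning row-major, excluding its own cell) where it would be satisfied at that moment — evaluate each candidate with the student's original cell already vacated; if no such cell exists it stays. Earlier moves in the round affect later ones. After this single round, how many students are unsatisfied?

4

Initially unsatisfied (in order): (2,2), (3,1), (3,3), (4,1), (4,2).
  (2,2) → (1,2).
  (3,1): no empty cell satisfies it; stays.
  (3,3): no empty cell satisfies it; stays.
  (4,1): no empty cell satisfies it; stays.
  (4,2) → (2,2).
Resulting grid:
# # #
# # _
+ _ +
+ _ #
# # #
Unsatisfied now: (3,1), (3,3), (4,1), (5,1).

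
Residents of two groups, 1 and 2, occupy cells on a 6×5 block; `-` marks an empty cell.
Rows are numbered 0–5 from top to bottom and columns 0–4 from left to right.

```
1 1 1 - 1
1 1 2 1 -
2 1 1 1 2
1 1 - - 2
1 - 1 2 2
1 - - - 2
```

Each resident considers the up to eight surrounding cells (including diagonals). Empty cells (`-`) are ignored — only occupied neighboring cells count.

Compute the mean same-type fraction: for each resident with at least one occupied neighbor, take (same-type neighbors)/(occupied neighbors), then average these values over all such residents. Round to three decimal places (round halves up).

Row 0: (0,0)1 3/3 · (0,1)1 4/5 · (0,2)1 3/4 · (0,4)1 1/1
Row 1: (1,0)1 4/5 · (1,1)1 6/8 · (1,2)2 0/7 · (1,3)1 4/6
Row 2: (2,0)2 0/5 · (2,1)1 5/7 · (2,2)1 5/6 · (2,3)1 2/5 · (2,4)2 1/3
Row 3: (3,0)1 3/4 · (3,1)1 5/6 · (3,4)2 3/4
Row 4: (4,0)1 3/3 · (4,2)1 1/2 · (4,3)2 3/4 · (4,4)2 3/3
Row 5: (5,0)1 1/1 · (5,4)2 2/2
Sum over 22 residents: 3/3 + 4/5 + 3/4 + 1/1 + 4/5 + 6/8 + 0/7 + 4/6 + 0/5 + 5/7 + 5/6 + 2/5 + 1/3 + 3/4 + 5/6 + 3/4 + 3/3 + 1/2 + 3/4 + 3/3 + 1/1 + 2/2 = 1313/84; mean = 1313/84 ÷ 22 = 1313/1848 = 0.710497… → 0.710.

0.710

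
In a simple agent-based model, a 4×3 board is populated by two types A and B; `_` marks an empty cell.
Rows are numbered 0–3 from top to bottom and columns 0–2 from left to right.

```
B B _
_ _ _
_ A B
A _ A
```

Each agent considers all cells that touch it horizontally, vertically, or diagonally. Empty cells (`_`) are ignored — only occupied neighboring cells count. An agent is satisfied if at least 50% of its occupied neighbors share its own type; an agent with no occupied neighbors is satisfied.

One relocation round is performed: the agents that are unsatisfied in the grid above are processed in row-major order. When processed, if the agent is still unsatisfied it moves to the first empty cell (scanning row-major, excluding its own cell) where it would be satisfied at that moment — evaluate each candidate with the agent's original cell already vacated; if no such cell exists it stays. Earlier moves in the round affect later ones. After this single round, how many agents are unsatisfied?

Initially unsatisfied (in order): (2,2).
  (2,2) → (0,2).
Resulting grid:
B B B
_ _ _
_ A _
A _ A
All satisfied now.

0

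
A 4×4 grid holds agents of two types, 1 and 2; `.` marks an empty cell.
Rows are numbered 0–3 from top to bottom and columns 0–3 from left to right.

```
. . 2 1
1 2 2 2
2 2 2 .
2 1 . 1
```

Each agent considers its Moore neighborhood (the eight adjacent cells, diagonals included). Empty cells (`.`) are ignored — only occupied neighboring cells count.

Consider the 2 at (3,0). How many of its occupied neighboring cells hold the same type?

Occupied neighbors of (3,0): (2,0)=2, (2,1)=2, (3,1)=1.
Same type (2): 2 of 3.

2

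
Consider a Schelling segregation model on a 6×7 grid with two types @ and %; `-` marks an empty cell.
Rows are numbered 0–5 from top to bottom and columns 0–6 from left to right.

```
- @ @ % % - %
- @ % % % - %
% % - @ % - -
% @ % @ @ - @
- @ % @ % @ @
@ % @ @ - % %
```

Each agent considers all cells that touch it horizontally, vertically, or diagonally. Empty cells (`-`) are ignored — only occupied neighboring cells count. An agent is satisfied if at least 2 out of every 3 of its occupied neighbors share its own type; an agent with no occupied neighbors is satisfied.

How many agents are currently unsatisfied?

(0,1)@ 2/3 ok
(0,2)@ 2/5 unhappy
(0,3)% 4/5 ok
(0,4)% 3/3 ok
(0,6)% 1/1 ok
(1,1)@ 2/5 unhappy
(1,2)% 3/7 unhappy
(1,3)% 5/7 ok
(1,4)% 4/5 ok
(1,6)% 1/1 ok
(2,0)% 2/4 unhappy
(2,1)% 4/6 ok
(2,3)@ 2/7 unhappy
(2,4)% 2/5 unhappy
(3,0)% 2/4 unhappy
(3,1)@ 1/6 unhappy
(3,2)% 2/7 unhappy
(3,3)@ 3/7 unhappy
(3,4)@ 4/6 ok
(3,6)@ 2/2 ok
(4,1)@ 3/7 unhappy
(4,2)% 2/8 unhappy
(4,3)@ 4/7 unhappy
(4,4)% 1/6 unhappy
(4,5)@ 3/6 unhappy
(4,6)@ 2/4 unhappy
(5,0)@ 1/2 unhappy
(5,1)% 1/4 unhappy
(5,2)@ 3/5 unhappy
(5,3)@ 2/4 unhappy
(5,5)% 2/4 unhappy
(5,6)% 1/3 unhappy
Unsatisfied: (0,2), (1,1), (1,2), (2,0), (2,3), (2,4), (3,0), (3,1), (3,2), (3,3), (4,1), (4,2), (4,3), (4,4), (4,5), (4,6), (5,0), (5,1), (5,2), (5,3), (5,5), (5,6) — 22 in total.

22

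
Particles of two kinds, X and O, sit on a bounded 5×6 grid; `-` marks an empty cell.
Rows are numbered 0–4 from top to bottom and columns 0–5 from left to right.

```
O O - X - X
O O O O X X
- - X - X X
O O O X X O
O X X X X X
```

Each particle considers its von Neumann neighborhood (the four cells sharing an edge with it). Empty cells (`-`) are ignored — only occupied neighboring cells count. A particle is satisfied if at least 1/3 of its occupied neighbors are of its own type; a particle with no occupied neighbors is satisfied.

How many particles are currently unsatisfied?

(0,0)O 2/2 ok
(0,1)O 2/2 ok
(0,3)X 0/1 unhappy
(0,5)X 1/1 ok
(1,0)O 2/2 ok
(1,1)O 3/3 ok
(1,2)O 2/3 ok
(1,3)O 1/3 ok
(1,4)X 2/3 ok
(1,5)X 3/3 ok
(2,2)X 0/2 unhappy
(2,4)X 3/3 ok
(2,5)X 2/3 ok
(3,0)O 2/2 ok
(3,1)O 2/3 ok
(3,2)O 1/4 unhappy
(3,3)X 2/3 ok
(3,4)X 3/4 ok
(3,5)O 0/3 unhappy
(4,0)O 1/2 ok
(4,1)X 1/3 ok
(4,2)X 2/3 ok
(4,3)X 3/3 ok
(4,4)X 3/3 ok
(4,5)X 1/2 ok
Unsatisfied: (0,3), (2,2), (3,2), (3,5) — 4 in total.

4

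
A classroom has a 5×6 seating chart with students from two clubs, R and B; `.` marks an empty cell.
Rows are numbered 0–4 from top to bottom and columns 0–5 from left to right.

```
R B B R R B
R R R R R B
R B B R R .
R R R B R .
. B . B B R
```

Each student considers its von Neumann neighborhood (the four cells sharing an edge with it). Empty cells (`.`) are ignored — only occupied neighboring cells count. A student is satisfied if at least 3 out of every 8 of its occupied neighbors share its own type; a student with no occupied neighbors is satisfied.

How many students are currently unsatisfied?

Row 0: (0,0)R 1/2 ✓ · (0,1)B 1/3 ✗ · (0,2)B 1/3 ✗ · (0,3)R 2/3 ✓ · (0,4)R 2/3 ✓ · (0,5)B 1/2 ✓
Row 1: (1,0)R 3/3 ✓ · (1,1)R 2/4 ✓ · (1,2)R 2/4 ✓ · (1,3)R 4/4 ✓ · (1,4)R 3/4 ✓ · (1,5)B 1/2 ✓
Row 2: (2,0)R 2/3 ✓ · (2,1)B 1/4 ✗ · (2,2)B 1/4 ✗ · (2,3)R 2/4 ✓ · (2,4)R 3/3 ✓
Row 3: (3,0)R 2/2 ✓ · (3,1)R 2/4 ✓ · (3,2)R 1/3 ✗ · (3,3)B 1/4 ✗ · (3,4)R 1/3 ✗
Row 4: (4,1)B 0/1 ✗ · (4,3)B 2/2 ✓ · (4,4)B 1/3 ✗ · (4,5)R 0/1 ✗
Unsatisfied: (0,1), (0,2), (2,1), (2,2), (3,2), (3,3), (3,4), (4,1), (4,4), (4,5) — 10 in total.

10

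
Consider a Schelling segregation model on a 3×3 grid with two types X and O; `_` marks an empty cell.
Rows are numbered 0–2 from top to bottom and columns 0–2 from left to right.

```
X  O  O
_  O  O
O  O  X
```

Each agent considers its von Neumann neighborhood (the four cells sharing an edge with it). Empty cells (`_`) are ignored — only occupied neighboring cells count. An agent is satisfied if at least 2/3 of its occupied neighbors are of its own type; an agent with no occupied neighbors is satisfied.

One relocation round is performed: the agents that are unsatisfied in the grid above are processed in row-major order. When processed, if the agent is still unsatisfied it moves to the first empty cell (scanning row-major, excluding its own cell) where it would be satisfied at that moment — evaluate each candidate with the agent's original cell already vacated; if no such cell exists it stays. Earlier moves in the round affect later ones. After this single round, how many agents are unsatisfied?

2

Initially unsatisfied (in order): (0,0), (2,2).
  (0,0): no empty cell satisfies it; stays.
  (2,2): no empty cell satisfies it; stays.
Resulting grid:
X O O
_ O O
O O X
Unsatisfied now: (0,0), (2,2).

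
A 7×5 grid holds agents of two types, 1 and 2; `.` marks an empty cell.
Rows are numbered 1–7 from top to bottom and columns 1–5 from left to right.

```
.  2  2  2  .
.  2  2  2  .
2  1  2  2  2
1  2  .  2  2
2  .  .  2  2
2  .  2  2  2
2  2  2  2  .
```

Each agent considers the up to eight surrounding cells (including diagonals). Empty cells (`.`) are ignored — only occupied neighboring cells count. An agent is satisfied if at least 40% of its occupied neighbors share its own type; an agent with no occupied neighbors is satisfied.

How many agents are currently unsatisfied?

Row 1: (1,2)2 3/3 ok · (1,3)2 5/5 ok · (1,4)2 3/3 ok
Row 2: (2,2)2 5/6 ok · (2,3)2 7/8 ok · (2,4)2 6/6 ok
Row 3: (3,1)2 2/4 ok · (3,2)1 1/6 unhappy · (3,3)2 6/7 ok · (3,4)2 6/6 ok · (3,5)2 4/4 ok
Row 4: (4,1)1 1/4 unhappy · (4,2)2 3/5 ok · (4,4)2 6/6 ok · (4,5)2 5/5 ok
Row 5: (5,1)2 2/3 ok · (5,4)2 6/6 ok · (5,5)2 5/5 ok
Row 6: (6,1)2 3/3 ok · (6,3)2 5/5 ok · (6,4)2 6/6 ok · (6,5)2 4/4 ok
Row 7: (7,1)2 2/2 ok · (7,2)2 4/4 ok · (7,3)2 4/4 ok · (7,4)2 4/4 ok
Unsatisfied: (3,2), (4,1) — 2 in total.

2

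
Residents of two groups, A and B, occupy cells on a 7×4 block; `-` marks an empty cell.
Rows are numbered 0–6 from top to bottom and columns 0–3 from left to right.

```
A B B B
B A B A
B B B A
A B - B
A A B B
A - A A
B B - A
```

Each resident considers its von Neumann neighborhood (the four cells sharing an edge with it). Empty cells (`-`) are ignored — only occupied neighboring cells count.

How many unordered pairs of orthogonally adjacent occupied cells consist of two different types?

Scan each occupied cell's neighbors to the right and below so each pair is counted once.
From row 0: 4 unlike of 7 pairs (running 4/7).
From row 1: 4 unlike of 7 pairs (running 8/14).
From row 2: 3 unlike of 6 pairs (running 11/20).
From row 3: 2 unlike of 4 pairs (running 13/24).
From row 4: 3 unlike of 6 pairs (running 16/30).
From row 5: 1 unlike of 3 pairs (running 17/33).
From row 6: 0 unlike of 1 pairs (running 17/34).
Total adjacent occupied pairs: 34; unlike-type pairs: 17.

17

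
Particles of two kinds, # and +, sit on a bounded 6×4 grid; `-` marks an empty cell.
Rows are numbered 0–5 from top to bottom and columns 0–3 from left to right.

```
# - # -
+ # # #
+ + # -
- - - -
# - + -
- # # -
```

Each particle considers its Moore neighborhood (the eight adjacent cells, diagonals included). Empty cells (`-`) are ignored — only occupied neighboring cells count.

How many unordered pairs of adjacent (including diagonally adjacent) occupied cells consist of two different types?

8

Scan each occupied cell's neighbors to the right and below (and the two forward diagonals) so each pair is counted once.
Row 0: #(0,0)–+(1,0)≠ #(0,0)–#(1,1)= #(0,2)–#(1,2)= #(0,2)–#(1,3)= #(0,2)–#(1,1)=  → 1/5 unlike.
Row 1: +(1,0)–#(1,1)≠ +(1,0)–+(2,0)= +(1,0)–+(2,1)= #(1,1)–#(1,2)= #(1,1)–+(2,1)≠ #(1,1)–#(2,2)= #(1,1)–+(2,0)≠ #(1,2)–#(1,3)= #(1,2)–#(2,2)= #(1,2)–+(2,1)≠ #(1,3)–#(2,2)=  → 4/11 unlike.
Row 2: +(2,0)–+(2,1)= +(2,1)–#(2,2)≠  → 1/2 unlike.
Row 4: #(4,0)–#(5,1)= +(4,2)–#(5,2)≠ +(4,2)–#(5,1)≠  → 2/3 unlike.
Row 5: #(5,1)–#(5,2)=  → 0/1 unlike.
Total adjacent occupied pairs: 22; unlike-type pairs: 8.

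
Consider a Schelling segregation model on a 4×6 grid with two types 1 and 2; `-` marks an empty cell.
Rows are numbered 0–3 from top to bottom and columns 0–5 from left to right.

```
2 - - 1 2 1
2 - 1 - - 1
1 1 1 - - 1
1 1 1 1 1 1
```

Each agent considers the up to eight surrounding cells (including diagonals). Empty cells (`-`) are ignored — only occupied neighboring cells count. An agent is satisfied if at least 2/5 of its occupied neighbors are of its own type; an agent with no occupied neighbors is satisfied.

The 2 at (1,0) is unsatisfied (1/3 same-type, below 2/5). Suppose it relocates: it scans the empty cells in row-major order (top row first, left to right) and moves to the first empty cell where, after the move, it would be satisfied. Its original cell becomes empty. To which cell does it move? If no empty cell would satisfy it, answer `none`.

Vacating (1,0). Empty cells in order:
  (0,1): 1/2 same-type → satisfied — stop here.

(0,1)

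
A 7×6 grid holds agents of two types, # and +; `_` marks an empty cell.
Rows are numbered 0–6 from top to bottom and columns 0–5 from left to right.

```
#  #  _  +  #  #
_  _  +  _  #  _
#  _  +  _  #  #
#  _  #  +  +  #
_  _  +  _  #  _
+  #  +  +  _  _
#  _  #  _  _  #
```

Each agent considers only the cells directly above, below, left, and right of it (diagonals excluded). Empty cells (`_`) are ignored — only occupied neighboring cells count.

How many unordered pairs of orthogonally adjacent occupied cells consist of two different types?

11

Scan each occupied cell's neighbors to the right and below so each pair is counted once.
From row 0: 1 unlike of 4 pairs (running 1/4).
From row 1: 0 unlike of 2 pairs (running 1/6).
From row 2: 2 unlike of 5 pairs (running 3/11).
From row 3: 4 unlike of 5 pairs (running 7/16).
From row 4: 0 unlike of 1 pairs (running 7/17).
From row 5: 4 unlike of 5 pairs (running 11/22).
Total adjacent occupied pairs: 22; unlike-type pairs: 11.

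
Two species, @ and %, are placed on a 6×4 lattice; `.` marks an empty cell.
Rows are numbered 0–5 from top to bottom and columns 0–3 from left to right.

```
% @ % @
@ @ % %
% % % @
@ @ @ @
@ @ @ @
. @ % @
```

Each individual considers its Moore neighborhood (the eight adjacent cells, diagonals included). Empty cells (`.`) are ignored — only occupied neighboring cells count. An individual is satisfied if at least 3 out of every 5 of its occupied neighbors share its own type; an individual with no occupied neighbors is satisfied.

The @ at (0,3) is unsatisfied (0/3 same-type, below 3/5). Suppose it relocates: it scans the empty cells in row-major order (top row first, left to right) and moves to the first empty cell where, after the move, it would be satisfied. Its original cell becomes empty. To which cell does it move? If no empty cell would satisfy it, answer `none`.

Vacating (0,3). Empty cells in order:
  (5,0): 3/3 same-type → satisfied — stop here.

(5,0)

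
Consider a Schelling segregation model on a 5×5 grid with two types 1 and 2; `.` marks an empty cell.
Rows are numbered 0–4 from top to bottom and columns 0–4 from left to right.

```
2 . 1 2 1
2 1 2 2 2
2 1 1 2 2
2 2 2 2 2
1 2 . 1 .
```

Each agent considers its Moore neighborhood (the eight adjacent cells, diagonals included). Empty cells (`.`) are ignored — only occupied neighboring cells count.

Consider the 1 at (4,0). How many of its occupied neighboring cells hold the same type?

0

Occupied neighbors of (4,0): (3,0)=2, (3,1)=2, (4,1)=2.
Same type (1): 0 of 3.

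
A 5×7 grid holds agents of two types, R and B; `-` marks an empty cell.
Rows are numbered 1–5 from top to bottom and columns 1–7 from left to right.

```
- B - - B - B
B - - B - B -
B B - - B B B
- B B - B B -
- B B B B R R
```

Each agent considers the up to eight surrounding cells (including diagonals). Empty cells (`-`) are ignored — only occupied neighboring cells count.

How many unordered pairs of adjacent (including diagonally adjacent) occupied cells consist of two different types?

4

Scan each occupied cell's neighbors to the right and below (and the two forward diagonals) so each pair is counted once.
Row 1: B(1,2)–B(2,1)= B(1,5)–B(2,6)= B(1,5)–B(2,4)= B(1,7)–B(2,6)=  → 0/4 unlike.
Row 2: B(2,1)–B(3,1)= B(2,1)–B(3,2)= B(2,4)–B(3,5)= B(2,6)–B(3,6)= B(2,6)–B(3,7)= B(2,6)–B(3,5)=  → 0/6 unlike.
Row 3: B(3,1)–B(3,2)= B(3,1)–B(4,2)= B(3,2)–B(4,2)= B(3,2)–B(4,3)= B(3,5)–B(3,6)= B(3,5)–B(4,5)= B(3,5)–B(4,6)= B(3,6)–B(3,7)= B(3,6)–B(4,6)= B(3,6)–B(4,5)= B(3,7)–B(4,6)=  → 0/11 unlike.
Row 4: B(4,2)–B(4,3)= B(4,2)–B(5,2)= B(4,2)–B(5,3)= B(4,3)–B(5,3)= B(4,3)–B(5,4)= B(4,3)–B(5,2)= B(4,5)–B(4,6)= B(4,5)–B(5,5)= B(4,5)–R(5,6)≠ B(4,5)–B(5,4)= B(4,6)–R(5,6)≠ B(4,6)–R(5,7)≠ B(4,6)–B(5,5)=  → 3/13 unlike.
Row 5: B(5,2)–B(5,3)= B(5,3)–B(5,4)= B(5,4)–B(5,5)= B(5,5)–R(5,6)≠ R(5,6)–R(5,7)=  → 1/5 unlike.
Total adjacent occupied pairs: 39; unlike-type pairs: 4.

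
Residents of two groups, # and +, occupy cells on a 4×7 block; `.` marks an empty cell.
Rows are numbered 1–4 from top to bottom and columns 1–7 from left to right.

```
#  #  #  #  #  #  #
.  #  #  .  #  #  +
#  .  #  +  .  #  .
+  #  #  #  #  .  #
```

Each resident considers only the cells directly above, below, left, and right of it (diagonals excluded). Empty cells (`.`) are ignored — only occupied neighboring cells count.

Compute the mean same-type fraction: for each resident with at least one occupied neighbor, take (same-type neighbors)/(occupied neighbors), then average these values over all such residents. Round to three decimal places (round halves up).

(1,1)# 1/1
(1,2)# 3/3
(1,3)# 3/3
(1,4)# 2/2
(1,5)# 3/3
(1,6)# 3/3
(1,7)# 1/2
(2,2)# 2/2
(2,3)# 3/3
(2,5)# 2/2
(2,6)# 3/4
(2,7)+ 0/2
(3,1)# 0/1
(3,3)# 2/3
(3,4)+ 0/2
(3,6)# 1/1
(4,1)+ 0/2
(4,2)# 1/2
(4,3)# 3/3
(4,4)# 2/3
(4,5)# 1/1
(4,7)# — no occupied neighbors
Sum over 21 residents: 1/1 + 3/3 + 3/3 + 2/2 + 3/3 + 3/3 + 1/2 + 2/2 + 3/3 + 2/2 + 3/4 + 0/2 + 0/1 + 2/3 + 0/2 + 1/1 + 0/2 + 1/2 + 3/3 + 2/3 + 1/1 = 181/12; mean = 181/12 ÷ 21 = 181/252 = 0.718253… → 0.718.

0.718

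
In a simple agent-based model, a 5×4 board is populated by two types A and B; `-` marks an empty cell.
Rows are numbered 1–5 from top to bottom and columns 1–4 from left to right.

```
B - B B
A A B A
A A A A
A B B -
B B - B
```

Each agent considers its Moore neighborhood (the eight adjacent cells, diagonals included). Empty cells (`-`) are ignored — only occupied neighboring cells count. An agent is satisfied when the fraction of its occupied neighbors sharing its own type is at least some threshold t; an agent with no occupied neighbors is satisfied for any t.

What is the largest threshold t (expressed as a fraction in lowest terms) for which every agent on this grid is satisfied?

0/1

(1,1)B 0/2
(1,3)B 2/4
(1,4)B 2/3
(2,1)A 3/4
(2,2)A 4/7
(2,3)B 2/7
(2,4)A 2/5
(3,1)A 4/5
(3,2)A 5/8
(3,3)A 4/7
(3,4)A 2/4
(4,1)A 2/5
(4,2)B 3/7
(4,3)B 3/6
(5,1)B 2/3
(5,2)B 3/4
(5,4)B 1/1
The smallest same-type fraction is 0/2 at (1,1), which reduces to 0/1. Any threshold above that leaves this agent unsatisfied.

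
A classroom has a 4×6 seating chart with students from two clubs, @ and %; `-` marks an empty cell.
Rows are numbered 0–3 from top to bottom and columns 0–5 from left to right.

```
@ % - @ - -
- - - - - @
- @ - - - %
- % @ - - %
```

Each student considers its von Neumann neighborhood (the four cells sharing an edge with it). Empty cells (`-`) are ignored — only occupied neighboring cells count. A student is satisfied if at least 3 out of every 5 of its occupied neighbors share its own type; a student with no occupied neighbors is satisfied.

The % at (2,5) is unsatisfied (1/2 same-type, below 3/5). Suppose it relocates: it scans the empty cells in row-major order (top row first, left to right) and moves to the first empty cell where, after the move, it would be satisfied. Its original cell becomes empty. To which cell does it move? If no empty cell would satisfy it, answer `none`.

Vacating (2,5). Empty cells in order:
  (0,2): 1/2 same-type → still unsatisfied.
  (0,4): 0/1 same-type → still unsatisfied.
  (0,5): 0/1 same-type → still unsatisfied.
  (1,0): 0/1 same-type → still unsatisfied.
  (1,1): 1/2 same-type → still unsatisfied.
  (1,2): 0/0 same-type → satisfied — stop here.

(1,2)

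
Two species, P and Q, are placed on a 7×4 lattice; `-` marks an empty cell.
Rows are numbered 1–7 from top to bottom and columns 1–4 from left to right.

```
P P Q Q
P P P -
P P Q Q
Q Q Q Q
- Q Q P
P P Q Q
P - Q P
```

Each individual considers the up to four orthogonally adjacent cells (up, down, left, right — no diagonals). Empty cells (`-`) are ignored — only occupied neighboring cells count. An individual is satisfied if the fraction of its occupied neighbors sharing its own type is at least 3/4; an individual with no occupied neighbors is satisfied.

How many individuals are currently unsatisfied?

(1,1)P 2/2 satisfied
(1,2)P 2/3 not
(1,3)Q 1/3 not
(1,4)Q 1/1 satisfied
(2,1)P 3/3 satisfied
(2,2)P 4/4 satisfied
(2,3)P 1/3 not
(3,1)P 2/3 not
(3,2)P 2/4 not
(3,3)Q 2/4 not
(3,4)Q 2/2 satisfied
(4,1)Q 1/2 not
(4,2)Q 3/4 satisfied
(4,3)Q 4/4 satisfied
(4,4)Q 2/3 not
(5,2)Q 2/3 not
(5,3)Q 3/4 satisfied
(5,4)P 0/3 not
(6,1)P 2/2 satisfied
(6,2)P 1/3 not
(6,3)Q 3/4 satisfied
(6,4)Q 1/3 not
(7,1)P 1/1 satisfied
(7,3)Q 1/2 not
(7,4)P 0/2 not
Unsatisfied: (1,2), (1,3), (2,3), (3,1), (3,2), (3,3), (4,1), (4,4), (5,2), (5,4), (6,2), (6,4), (7,3), (7,4) — 14 in total.

14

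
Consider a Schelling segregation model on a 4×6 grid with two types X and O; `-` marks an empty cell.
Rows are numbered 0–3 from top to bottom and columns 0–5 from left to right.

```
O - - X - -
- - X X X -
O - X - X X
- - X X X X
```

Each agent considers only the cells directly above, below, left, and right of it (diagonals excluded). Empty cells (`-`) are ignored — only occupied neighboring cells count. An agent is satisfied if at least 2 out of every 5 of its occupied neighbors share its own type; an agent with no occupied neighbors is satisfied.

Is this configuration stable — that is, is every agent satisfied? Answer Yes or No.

Yes

(0,0)O 0/0 ok
(0,3)X 1/1 ok
(1,2)X 2/2 ok
(1,3)X 3/3 ok
(1,4)X 2/2 ok
(2,0)O 0/0 ok
(2,2)X 2/2 ok
(2,4)X 3/3 ok
(2,5)X 2/2 ok
(3,2)X 2/2 ok
(3,3)X 2/2 ok
(3,4)X 3/3 ok
(3,5)X 2/2 ok
All meet the threshold, so the configuration is stable.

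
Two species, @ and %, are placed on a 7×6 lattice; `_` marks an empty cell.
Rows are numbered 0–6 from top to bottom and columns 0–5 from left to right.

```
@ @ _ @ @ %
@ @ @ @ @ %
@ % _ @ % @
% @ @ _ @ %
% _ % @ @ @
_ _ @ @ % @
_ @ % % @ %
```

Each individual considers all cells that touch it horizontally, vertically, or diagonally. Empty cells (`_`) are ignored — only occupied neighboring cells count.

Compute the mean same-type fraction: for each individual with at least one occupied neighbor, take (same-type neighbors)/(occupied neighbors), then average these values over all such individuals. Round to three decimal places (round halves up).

Row 0: (0,0)@ 3/3 · (0,1)@ 4/4 · (0,3)@ 4/4 · (0,4)@ 3/5 · (0,5)% 1/3
Row 1: (1,0)@ 4/5 · (1,1)@ 5/6 · (1,2)@ 5/6 · (1,3)@ 5/6 · (1,4)@ 5/8 · (1,5)% 2/5
Row 2: (2,0)@ 3/5 · (2,1)% 1/7 · (2,3)@ 5/6 · (2,4)% 2/7 · (2,5)@ 2/5
Row 3: (3,0)% 2/4 · (3,1)@ 2/6 · (3,2)@ 3/5 · (3,4)@ 5/7 · (3,5)% 1/5
Row 4: (4,0)% 1/2 · (4,2)% 0/5 · (4,3)@ 5/7 · (4,4)@ 5/7 · (4,5)@ 3/5
Row 5: (5,2)@ 3/6 · (5,3)@ 4/8 · (5,4)% 2/8 · (5,5)@ 3/5
Row 6: (6,1)@ 1/2 · (6,2)% 1/4 · (6,3)% 2/5 · (6,4)@ 2/5 · (6,5)% 1/3
Sum over 35 individuals: 3/3 + 4/4 + 4/4 + 3/5 + 1/3 + 4/5 + 5/6 + 5/6 + 5/6 + 5/8 + 2/5 + 3/5 + 1/7 + 5/6 + 2/7 + 2/5 + 2/4 + 2/6 + 3/5 + 5/7 + 1/5 + 1/2 + 0/5 + 5/7 + 5/7 + 3/5 + 3/6 + 4/8 + 2/8 + 3/5 + 1/2 + 1/4 + 2/5 + 2/5 + 1/3 = 16069/840; mean = 16069/840 ÷ 35 = 16069/29400 = 0.546564… → 0.547.

0.547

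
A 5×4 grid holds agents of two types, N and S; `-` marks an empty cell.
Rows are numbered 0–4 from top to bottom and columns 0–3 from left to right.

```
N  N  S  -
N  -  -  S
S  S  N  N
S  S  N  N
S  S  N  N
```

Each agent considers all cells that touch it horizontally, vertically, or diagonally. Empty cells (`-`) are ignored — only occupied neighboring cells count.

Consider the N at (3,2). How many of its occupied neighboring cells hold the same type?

5

Occupied neighbors of (3,2): (2,1)=S, (2,2)=N, (2,3)=N, (3,1)=S, (3,3)=N, (4,1)=S, (4,2)=N, (4,3)=N.
Same type (N): 5 of 8.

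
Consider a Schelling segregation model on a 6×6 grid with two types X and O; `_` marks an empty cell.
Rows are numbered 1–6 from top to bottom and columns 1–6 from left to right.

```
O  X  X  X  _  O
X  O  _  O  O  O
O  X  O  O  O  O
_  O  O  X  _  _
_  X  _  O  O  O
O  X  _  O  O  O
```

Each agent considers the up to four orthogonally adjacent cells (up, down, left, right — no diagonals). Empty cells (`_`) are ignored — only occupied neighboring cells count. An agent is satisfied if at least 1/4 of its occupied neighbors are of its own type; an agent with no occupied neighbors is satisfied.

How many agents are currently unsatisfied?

Row 1: (1,1)O 0/2 unhappy · (1,2)X 1/3 ok · (1,3)X 2/2 ok · (1,4)X 1/2 ok · (1,6)O 1/1 ok
Row 2: (2,1)X 0/3 unhappy · (2,2)O 0/3 unhappy · (2,4)O 2/3 ok · (2,5)O 3/3 ok · (2,6)O 3/3 ok
Row 3: (3,1)O 0/2 unhappy · (3,2)X 0/4 unhappy · (3,3)O 2/3 ok · (3,4)O 3/4 ok · (3,5)O 3/3 ok · (3,6)O 2/2 ok
Row 4: (4,2)O 1/3 ok · (4,3)O 2/3 ok · (4,4)X 0/3 unhappy
Row 5: (5,2)X 1/2 ok · (5,4)O 2/3 ok · (5,5)O 3/3 ok · (5,6)O 2/2 ok
Row 6: (6,1)O 0/1 unhappy · (6,2)X 1/2 ok · (6,4)O 2/2 ok · (6,5)O 3/3 ok · (6,6)O 2/2 ok
Unsatisfied: (1,1), (2,1), (2,2), (3,1), (3,2), (4,4), (6,1) — 7 in total.

7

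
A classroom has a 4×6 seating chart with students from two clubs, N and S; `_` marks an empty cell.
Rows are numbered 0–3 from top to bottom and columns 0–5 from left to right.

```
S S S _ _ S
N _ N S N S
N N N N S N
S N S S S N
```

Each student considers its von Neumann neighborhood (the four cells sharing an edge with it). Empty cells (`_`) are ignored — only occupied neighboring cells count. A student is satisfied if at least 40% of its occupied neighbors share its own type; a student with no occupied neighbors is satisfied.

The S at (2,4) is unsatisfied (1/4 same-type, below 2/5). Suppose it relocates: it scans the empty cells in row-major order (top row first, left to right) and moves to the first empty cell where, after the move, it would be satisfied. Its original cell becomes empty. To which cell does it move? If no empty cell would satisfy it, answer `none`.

Vacating (2,4). Empty cells in order:
  (0,3): 2/2 same-type → satisfied — stop here.

(0,3)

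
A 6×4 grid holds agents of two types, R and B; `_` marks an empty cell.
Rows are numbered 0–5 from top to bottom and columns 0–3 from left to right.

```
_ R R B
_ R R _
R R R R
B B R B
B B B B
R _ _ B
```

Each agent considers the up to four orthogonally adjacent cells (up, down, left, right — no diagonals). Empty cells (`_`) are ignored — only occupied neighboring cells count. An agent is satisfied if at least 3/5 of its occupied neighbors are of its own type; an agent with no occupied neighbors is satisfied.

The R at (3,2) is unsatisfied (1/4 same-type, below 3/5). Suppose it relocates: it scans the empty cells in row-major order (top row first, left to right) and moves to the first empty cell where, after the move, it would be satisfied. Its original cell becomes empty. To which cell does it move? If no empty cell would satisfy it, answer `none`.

(0,0)

Vacating (3,2). Empty cells in order:
  (0,0): 1/1 same-type → satisfied — stop here.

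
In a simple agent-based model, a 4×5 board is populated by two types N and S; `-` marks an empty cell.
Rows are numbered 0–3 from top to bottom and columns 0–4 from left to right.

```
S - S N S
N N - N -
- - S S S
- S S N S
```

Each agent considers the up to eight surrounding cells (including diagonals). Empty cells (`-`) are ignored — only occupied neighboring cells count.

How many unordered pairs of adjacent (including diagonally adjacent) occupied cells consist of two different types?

Scan each occupied cell's neighbors to the right and below (and the two forward diagonals) so each pair is counted once.
Row 0: S(0,0)–N(1,0)≠ S(0,0)–N(1,1)≠ S(0,2)–N(0,3)≠ S(0,2)–N(1,3)≠ S(0,2)–N(1,1)≠ N(0,3)–S(0,4)≠ N(0,3)–N(1,3)= S(0,4)–N(1,3)≠  → 7/8 unlike.
Row 1: N(1,0)–N(1,1)= N(1,1)–S(2,2)≠ N(1,3)–S(2,3)≠ N(1,3)–S(2,4)≠ N(1,3)–S(2,2)≠  → 4/5 unlike.
Row 2: S(2,2)–S(2,3)= S(2,2)–S(3,2)= S(2,2)–N(3,3)≠ S(2,2)–S(3,1)= S(2,3)–S(2,4)= S(2,3)–N(3,3)≠ S(2,3)–S(3,4)= S(2,3)–S(3,2)= S(2,4)–S(3,4)= S(2,4)–N(3,3)≠  → 3/10 unlike.
Row 3: S(3,1)–S(3,2)= S(3,2)–N(3,3)≠ N(3,3)–S(3,4)≠  → 2/3 unlike.
Total adjacent occupied pairs: 26; unlike-type pairs: 16.

16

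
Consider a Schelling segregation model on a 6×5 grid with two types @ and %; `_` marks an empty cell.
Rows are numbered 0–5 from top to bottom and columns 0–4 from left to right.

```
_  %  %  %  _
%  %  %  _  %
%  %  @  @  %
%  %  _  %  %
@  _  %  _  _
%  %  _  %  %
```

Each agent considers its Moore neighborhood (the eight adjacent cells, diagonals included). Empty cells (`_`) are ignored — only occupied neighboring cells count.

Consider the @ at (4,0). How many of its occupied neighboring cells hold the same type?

0

Occupied neighbors of (4,0): (3,0)=%, (3,1)=%, (5,0)=%, (5,1)=%.
Same type (@): 0 of 4.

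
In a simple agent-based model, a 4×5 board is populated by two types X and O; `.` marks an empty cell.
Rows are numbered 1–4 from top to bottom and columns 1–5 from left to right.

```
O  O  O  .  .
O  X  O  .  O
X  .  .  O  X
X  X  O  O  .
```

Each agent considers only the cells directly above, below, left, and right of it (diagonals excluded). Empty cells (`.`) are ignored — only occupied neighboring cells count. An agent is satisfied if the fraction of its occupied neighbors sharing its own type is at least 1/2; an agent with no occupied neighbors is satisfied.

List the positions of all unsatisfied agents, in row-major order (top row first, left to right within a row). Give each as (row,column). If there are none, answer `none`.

Row 1: (1,1)O 2/2 ok · (1,2)O 2/3 ok · (1,3)O 2/2 ok
Row 2: (2,1)O 1/3 unhappy · (2,2)X 0/3 unhappy · (2,3)O 1/2 ok · (2,5)O 0/1 unhappy
Row 3: (3,1)X 1/2 ok · (3,4)O 1/2 ok · (3,5)X 0/2 unhappy
Row 4: (4,1)X 2/2 ok · (4,2)X 1/2 ok · (4,3)O 1/2 ok · (4,4)O 2/2 ok

(2,1), (2,2), (2,5), (3,5)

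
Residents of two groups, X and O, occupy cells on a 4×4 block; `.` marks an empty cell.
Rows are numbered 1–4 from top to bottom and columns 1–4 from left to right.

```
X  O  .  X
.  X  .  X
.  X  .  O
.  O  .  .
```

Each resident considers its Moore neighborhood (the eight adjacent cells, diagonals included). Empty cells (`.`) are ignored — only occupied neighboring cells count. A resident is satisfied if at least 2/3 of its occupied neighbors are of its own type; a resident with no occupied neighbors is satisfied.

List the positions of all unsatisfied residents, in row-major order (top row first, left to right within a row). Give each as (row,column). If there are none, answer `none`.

(1,1), (1,2), (2,4), (3,2), (3,4), (4,2)

Row 1: (1,1)X 1/2 unhappy · (1,2)O 0/2 unhappy · (1,4)X 1/1 ok
Row 2: (2,2)X 2/3 ok · (2,4)X 1/2 unhappy
Row 3: (3,2)X 1/2 unhappy · (3,4)O 0/1 unhappy
Row 4: (4,2)O 0/1 unhappy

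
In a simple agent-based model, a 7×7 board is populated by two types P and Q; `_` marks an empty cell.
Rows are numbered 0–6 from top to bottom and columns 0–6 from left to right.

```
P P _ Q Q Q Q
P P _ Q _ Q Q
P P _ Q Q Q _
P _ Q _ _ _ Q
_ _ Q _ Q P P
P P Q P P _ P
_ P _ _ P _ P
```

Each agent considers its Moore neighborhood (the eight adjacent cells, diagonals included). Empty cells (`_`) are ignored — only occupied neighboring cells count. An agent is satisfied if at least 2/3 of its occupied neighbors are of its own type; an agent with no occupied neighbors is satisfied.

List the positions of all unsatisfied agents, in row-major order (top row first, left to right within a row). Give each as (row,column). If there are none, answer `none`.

(3,6), (4,2), (4,4), (4,5), (5,1), (5,2), (5,3)

Row 0: (0,0)P 3/3 ok · (0,1)P 3/3 ok · (0,3)Q 2/2 ok · (0,4)Q 4/4 ok · (0,5)Q 4/4 ok · (0,6)Q 3/3 ok
Row 1: (1,0)P 5/5 ok · (1,1)P 5/5 ok · (1,3)Q 4/4 ok · (1,5)Q 6/6 ok · (1,6)Q 4/4 ok
Row 2: (2,0)P 4/4 ok · (2,1)P 4/5 ok · (2,3)Q 3/3 ok · (2,4)Q 4/4 ok · (2,5)Q 4/4 ok
Row 3: (3,0)P 2/2 ok · (3,2)Q 2/3 ok · (3,6)Q 1/3 unhappy
Row 4: (4,2)Q 2/4 unhappy · (4,4)Q 0/3 unhappy · (4,5)P 3/5 unhappy · (4,6)P 2/3 ok
Row 5: (5,0)P 2/2 ok · (5,1)P 2/4 unhappy · (5,2)Q 1/4 unhappy · (5,3)P 2/5 unhappy · (5,4)P 3/4 ok · (5,6)P 3/3 ok
Row 6: (6,1)P 2/3 ok · (6,4)P 2/2 ok · (6,6)P 1/1 ok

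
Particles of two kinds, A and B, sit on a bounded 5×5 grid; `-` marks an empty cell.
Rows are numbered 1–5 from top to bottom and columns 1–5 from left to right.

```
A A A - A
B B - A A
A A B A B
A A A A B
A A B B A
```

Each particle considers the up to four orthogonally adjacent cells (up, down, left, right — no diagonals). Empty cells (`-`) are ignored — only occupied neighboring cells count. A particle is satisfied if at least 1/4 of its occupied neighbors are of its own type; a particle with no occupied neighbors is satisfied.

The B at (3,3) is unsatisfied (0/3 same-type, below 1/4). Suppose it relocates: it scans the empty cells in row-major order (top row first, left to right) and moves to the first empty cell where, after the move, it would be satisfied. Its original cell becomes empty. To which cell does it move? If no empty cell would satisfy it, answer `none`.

Vacating (3,3). Empty cells in order:
  (1,4): 0/3 same-type → still unsatisfied.
  (2,3): 1/3 same-type → satisfied — stop here.

(2,3)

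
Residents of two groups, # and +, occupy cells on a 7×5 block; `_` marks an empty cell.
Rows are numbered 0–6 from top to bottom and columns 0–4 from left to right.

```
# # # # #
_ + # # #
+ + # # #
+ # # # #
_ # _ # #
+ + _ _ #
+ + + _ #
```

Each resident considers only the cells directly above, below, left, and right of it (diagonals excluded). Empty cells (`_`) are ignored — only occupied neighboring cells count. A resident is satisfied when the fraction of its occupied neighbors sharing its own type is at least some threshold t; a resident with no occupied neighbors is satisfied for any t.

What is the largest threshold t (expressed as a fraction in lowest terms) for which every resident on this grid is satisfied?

1/3

Row 0: (0,0)# 1/1 · (0,1)# 2/3 · (0,2)# 3/3 · (0,3)# 3/3 · (0,4)# 2/2
Row 1: (1,1)+ 1/3 · (1,2)# 3/4 · (1,3)# 4/4 · (1,4)# 3/3
Row 2: (2,0)+ 2/2 · (2,1)+ 2/4 · (2,2)# 3/4 · (2,3)# 4/4 · (2,4)# 3/3
Row 3: (3,0)+ 1/2 · (3,1)# 2/4 · (3,2)# 3/3 · (3,3)# 4/4 · (3,4)# 3/3
Row 4: (4,1)# 1/2 · (4,3)# 2/2 · (4,4)# 3/3
Row 5: (5,0)+ 2/2 · (5,1)+ 2/3 · (5,4)# 2/2
Row 6: (6,0)+ 2/2 · (6,1)+ 3/3 · (6,2)+ 1/1 · (6,4)# 1/1
The smallest same-type fraction is 1/3 at (1,1), which reduces to 1/3. Any threshold above that leaves this resident unsatisfied.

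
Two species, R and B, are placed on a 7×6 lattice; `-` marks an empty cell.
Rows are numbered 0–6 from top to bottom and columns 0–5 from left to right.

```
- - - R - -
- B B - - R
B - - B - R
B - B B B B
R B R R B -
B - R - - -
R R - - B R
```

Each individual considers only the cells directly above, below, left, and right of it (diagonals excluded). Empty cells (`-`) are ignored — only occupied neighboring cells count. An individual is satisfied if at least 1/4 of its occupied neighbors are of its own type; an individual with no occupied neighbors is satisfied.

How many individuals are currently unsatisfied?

(0,3)R 0/0 satisfied
(1,1)B 1/1 satisfied
(1,2)B 1/1 satisfied
(1,5)R 1/1 satisfied
(2,0)B 1/1 satisfied
(2,3)B 1/1 satisfied
(2,5)R 1/2 satisfied
(3,0)B 1/2 satisfied
(3,2)B 1/2 satisfied
(3,3)B 3/4 satisfied
(3,4)B 3/3 satisfied
(3,5)B 1/2 satisfied
(4,0)R 0/3 not
(4,1)B 0/2 not
(4,2)R 2/4 satisfied
(4,3)R 1/3 satisfied
(4,4)B 1/2 satisfied
(5,0)B 0/2 not
(5,2)R 1/1 satisfied
(6,0)R 1/2 satisfied
(6,1)R 1/1 satisfied
(6,4)B 0/1 not
(6,5)R 0/1 not
Unsatisfied: (4,0), (4,1), (5,0), (6,4), (6,5) — 5 in total.

5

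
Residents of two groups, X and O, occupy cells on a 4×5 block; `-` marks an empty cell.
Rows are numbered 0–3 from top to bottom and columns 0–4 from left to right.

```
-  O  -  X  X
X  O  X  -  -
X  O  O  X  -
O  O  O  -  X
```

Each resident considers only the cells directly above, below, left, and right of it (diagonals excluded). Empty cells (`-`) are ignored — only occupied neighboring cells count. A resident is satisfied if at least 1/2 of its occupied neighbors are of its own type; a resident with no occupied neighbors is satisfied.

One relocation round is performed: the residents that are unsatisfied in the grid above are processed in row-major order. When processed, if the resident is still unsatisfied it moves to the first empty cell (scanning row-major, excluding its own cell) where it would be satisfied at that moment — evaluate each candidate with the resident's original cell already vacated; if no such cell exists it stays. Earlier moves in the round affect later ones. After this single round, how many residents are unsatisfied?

1

Initially unsatisfied (in order): (1,2), (2,0), (2,3).
  (1,2) → (0,0).
  (2,0) → (0,2).
  (2,3) → (1,3).
Resulting grid:
X O X X X
X O - X -
- O O - -
O O O - X
Unsatisfied now: (0,1).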